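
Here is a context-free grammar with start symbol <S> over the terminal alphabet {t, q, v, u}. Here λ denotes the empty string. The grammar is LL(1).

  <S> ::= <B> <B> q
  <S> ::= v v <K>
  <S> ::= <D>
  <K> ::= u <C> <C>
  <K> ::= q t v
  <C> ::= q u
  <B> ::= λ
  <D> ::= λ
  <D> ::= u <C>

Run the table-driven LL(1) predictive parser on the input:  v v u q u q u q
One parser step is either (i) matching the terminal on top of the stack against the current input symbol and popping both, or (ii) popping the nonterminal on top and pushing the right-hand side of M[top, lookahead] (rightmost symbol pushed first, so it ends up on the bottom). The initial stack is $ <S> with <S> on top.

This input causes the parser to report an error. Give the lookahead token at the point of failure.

step 1: stack=$ <S>  input=v v u q u q u q $  — expand <S> ::= v v <K>
step 2: stack=$ <K> v v  input=v v u q u q u q $  — match v
step 3: stack=$ <K> v  input=v u q u q u q $  — match v
step 4: stack=$ <K>  input=u q u q u q $  — expand <K> ::= u <C> <C>
step 5: stack=$ <C> <C> u  input=u q u q u q $  — match u
step 6: stack=$ <C> <C>  input=q u q u q $  — expand <C> ::= q u
step 7: stack=$ <C> u q  input=q u q u q $  — match q
step 8: stack=$ <C> u  input=u q u q $  — match u
step 9: stack=$ <C>  input=q u q $  — expand <C> ::= q u
step 10: stack=$ u q  input=q u q $  — match q
step 11: stack=$ u  input=u q $  — match u
step 12: stack=$  input=q $  — error: stack empty but input remains

q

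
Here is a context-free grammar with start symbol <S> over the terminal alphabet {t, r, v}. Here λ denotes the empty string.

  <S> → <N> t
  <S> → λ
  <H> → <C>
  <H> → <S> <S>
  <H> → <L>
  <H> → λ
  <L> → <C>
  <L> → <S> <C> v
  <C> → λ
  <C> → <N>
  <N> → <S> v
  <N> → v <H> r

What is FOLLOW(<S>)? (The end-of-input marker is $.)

FIRST(<S>) = {λ, v}  (via <N> t)
FIRST(<N>) = {v}  (via <S> v)
FIRST(<C>) = {λ, v}  (via <N>)
FIRST(<L>) = {λ, v}  (via <C>, <S> <C> v)
FIRST(<H>) = {λ, v}  (via <C>, <S> <S>, <L>)
FOLLOW(<S>) includes $ since <S> is the start symbol.
FOLLOW(<H>): in <N>→v <H> r, <H> is followed by r with FIRST {r}. Thus FOLLOW(<H>) = {r}.
FOLLOW(<S>): in <H>→<S> <S> (occurrence 1), <S> is followed by <S> with FIRST {λ, v}; in <H>→<S> <S> (occurrence 1), the suffix after <S> is nullable, so FOLLOW(<S>) ⊇ FOLLOW(<H>) = {r}; in <H>→<S> <S> (occurrence 2), the suffix after <S> is empty, so FOLLOW(<S>) ⊇ FOLLOW(<H>) = {r}; in <L>→<S> <C> v, <S> is followed by <C> v with FIRST {v}; in <N>→<S> v, <S> is followed by v with FIRST {v}. Thus FOLLOW(<S>) = {$, r, v}.
FOLLOW(<L>): in <H>→<L>, the suffix after <L> is empty, so FOLLOW(<L>) ⊇ FOLLOW(<H>) = {r}. Thus FOLLOW(<L>) = {r}.
FOLLOW(<C>): in <H>→<C>, the suffix after <C> is empty, so FOLLOW(<C>) ⊇ FOLLOW(<H>) = {r}; in <L>→<C>, the suffix after <C> is empty, so FOLLOW(<C>) ⊇ FOLLOW(<L>) = {r}; in <L>→<S> <C> v, <C> is followed by v with FIRST {v}. Thus FOLLOW(<C>) = {r, v}.
FOLLOW(<N>): in <S>→<N> t, <N> is followed by t with FIRST {t}; in <C>→<N>, the suffix after <N> is empty, so FOLLOW(<N>) ⊇ FOLLOW(<C>) = {r, v}. Thus FOLLOW(<N>) = {r, t, v}.

{$, r, v}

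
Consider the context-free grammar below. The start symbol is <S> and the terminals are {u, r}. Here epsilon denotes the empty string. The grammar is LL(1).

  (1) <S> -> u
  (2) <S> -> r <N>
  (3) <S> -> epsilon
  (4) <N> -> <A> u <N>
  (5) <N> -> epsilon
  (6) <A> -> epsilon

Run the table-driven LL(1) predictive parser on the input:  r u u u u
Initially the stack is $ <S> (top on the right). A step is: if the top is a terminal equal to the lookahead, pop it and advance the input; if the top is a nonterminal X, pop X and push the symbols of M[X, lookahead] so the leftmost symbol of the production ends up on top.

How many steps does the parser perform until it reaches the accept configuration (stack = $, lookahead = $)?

15

      Stack        Input        Action
   1  $ <S>        r u u u u $  expand <S> -> r <N>
   2  $ <N> r      r u u u u $  match r
   3  $ <N>        u u u u $    expand <N> -> <A> u <N>
   4  $ <N> u <A>  u u u u $    expand <A> -> epsilon
   5  $ <N> u      u u u u $    match u
   6  $ <N>        u u u $      expand <N> -> <A> u <N>
   7  $ <N> u <A>  u u u $      expand <A> -> epsilon
   8  $ <N> u      u u u $      match u
   9  $ <N>        u u $        expand <N> -> <A> u <N>
  10  $ <N> u <A>  u u $        expand <A> -> epsilon
  11  $ <N> u      u u $        match u
  12  $ <N>        u $          expand <N> -> <A> u <N>
  13  $ <N> u <A>  u $          expand <A> -> epsilon
  14  $ <N> u      u $          match u
  15  $ <N>        $            expand <N> -> epsilon
Accept reached after 15 steps.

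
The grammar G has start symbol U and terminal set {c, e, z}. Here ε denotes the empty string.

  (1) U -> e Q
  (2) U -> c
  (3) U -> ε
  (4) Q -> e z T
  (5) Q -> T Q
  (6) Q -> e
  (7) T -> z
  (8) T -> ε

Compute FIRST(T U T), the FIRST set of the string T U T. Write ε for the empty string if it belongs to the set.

FIRST(U) = {ε, c, e}
FIRST(T) = {ε, z}
FIRST(Q) = {e, z}  (via T Q)
FIRST(T U T): take FIRST of each symbol in turn, carrying on past any symbol whose FIRST contains ε; result {ε, c, e, z}.

{ε, c, e, z}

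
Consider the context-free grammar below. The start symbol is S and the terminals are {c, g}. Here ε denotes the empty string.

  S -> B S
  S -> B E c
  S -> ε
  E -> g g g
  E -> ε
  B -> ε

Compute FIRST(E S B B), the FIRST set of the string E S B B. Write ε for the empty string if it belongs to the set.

{ε, c, g}

FIRST(E) = {ε, g}
FIRST(B) = {ε}
FIRST(S) = {ε, c, g}  (via B S, B E c)
FIRST(E S B B): take FIRST of each symbol in turn, carrying on past any symbol whose FIRST contains ε; result {ε, c, g}.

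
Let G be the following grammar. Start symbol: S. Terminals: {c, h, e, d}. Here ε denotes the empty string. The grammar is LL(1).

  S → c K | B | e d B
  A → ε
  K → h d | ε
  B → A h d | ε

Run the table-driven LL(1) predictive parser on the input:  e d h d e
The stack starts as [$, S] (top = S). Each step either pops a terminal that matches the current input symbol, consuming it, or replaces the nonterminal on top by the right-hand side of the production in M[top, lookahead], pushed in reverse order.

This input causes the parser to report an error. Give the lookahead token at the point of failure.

e

     Stack    Input        Action
  1  $ S      e d h d e $  expand S → e d B
  2  $ B d e  e d h d e $  match e
  3  $ B d    d h d e $    match d
  4  $ B      h d e $      expand B → A h d
  5  $ d h A  h d e $      expand A → ε
  6  $ d h    h d e $      match h
  7  $ d      d e $        match d
  8  $        e $          error: stack empty but input remains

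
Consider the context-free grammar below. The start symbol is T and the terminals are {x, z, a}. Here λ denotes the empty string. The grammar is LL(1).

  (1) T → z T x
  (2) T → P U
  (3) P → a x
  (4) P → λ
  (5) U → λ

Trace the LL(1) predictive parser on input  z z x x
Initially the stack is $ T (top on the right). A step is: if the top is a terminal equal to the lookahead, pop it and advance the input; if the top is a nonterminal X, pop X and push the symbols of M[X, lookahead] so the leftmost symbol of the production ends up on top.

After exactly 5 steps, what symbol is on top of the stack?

P

step 1: stack=$ T  input=z z x x $  — expand T → z T x
step 2: stack=$ x T z  input=z z x x $  — match z
step 3: stack=$ x T  input=z x x $  — expand T → z T x
step 4: stack=$ x x T z  input=z x x $  — match z
step 5: stack=$ x x T  input=x x $  — expand T → P U
Stack after step 5: $ x x U P (top = P).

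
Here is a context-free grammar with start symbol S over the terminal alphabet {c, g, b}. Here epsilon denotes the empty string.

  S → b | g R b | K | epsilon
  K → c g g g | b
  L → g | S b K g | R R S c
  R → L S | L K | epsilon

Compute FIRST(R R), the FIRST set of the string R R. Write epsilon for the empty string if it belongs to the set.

{epsilon, b, c, g}

FIRST(K): from K→c g g g we get {c}; from K→b we get {b}. So FIRST(K) = {b, c}.
FIRST(S): from S→b we get {b}; from S→g R b we get {g}; from S→K we get {b, c}; from S→epsilon we get {epsilon}. So FIRST(S) = {epsilon, b, c, g}.
FIRST(L): from L→g we get {g}; from L→S b K g we get {b, c, g}; from L→R R S c we get {b, c, g}. So FIRST(L) = {b, c, g}.
FIRST(R): from R→L S we get {b, c, g}; from R→L K we get {b, c, g}; from R→epsilon we get {epsilon}. So FIRST(R) = {epsilon, b, c, g}.
FIRST(R R): take FIRST of each symbol in turn, carrying on past any symbol whose FIRST contains epsilon; result {epsilon, b, c, g}.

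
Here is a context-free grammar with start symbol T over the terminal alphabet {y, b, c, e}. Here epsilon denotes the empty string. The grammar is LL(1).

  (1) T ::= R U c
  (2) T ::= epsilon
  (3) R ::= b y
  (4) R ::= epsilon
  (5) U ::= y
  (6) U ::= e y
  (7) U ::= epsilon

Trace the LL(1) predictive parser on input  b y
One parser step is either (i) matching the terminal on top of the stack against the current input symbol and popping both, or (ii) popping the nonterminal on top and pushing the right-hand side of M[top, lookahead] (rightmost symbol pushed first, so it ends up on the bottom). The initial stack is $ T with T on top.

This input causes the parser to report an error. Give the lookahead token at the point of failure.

$

     Stack      Input  Action
  1  $ T        b y $  expand T ::= R U c
  2  $ c U R    b y $  expand R ::= b y
  3  $ c U y b  b y $  match b
  4  $ c U y    y $    match y
  5  $ c U      $      error: M[U, $] is empty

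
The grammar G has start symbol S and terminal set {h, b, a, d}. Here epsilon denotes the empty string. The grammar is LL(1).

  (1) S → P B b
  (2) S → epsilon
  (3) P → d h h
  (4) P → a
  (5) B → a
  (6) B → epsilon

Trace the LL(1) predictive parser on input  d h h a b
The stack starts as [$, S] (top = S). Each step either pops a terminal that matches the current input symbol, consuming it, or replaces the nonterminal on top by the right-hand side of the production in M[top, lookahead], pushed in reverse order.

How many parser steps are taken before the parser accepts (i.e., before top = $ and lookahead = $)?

step 1: stack=$ S  input=d h h a b $  — expand S → P B b
step 2: stack=$ b B P  input=d h h a b $  — expand P → d h h
step 3: stack=$ b B h h d  input=d h h a b $  — match d
step 4: stack=$ b B h h  input=h h a b $  — match h
step 5: stack=$ b B h  input=h a b $  — match h
step 6: stack=$ b B  input=a b $  — expand B → a
step 7: stack=$ b a  input=a b $  — match a
step 8: stack=$ b  input=b $  — match b
Accept reached after 8 steps.

8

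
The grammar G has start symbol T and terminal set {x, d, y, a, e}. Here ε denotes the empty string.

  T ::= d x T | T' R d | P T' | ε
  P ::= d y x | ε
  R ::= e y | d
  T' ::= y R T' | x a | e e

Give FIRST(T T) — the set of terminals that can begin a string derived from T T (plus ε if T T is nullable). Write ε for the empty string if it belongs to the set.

{ε, d, e, x, y}

FIRST(P) = {ε, d}
FIRST(R) = {d, e}
FIRST(T') = {e, x, y}
FIRST(T) = {ε, d, e, x, y}  (via T' R d, P T')
FIRST(T T): take FIRST of each symbol in turn, carrying on past any symbol whose FIRST contains ε; result {ε, d, e, x, y}.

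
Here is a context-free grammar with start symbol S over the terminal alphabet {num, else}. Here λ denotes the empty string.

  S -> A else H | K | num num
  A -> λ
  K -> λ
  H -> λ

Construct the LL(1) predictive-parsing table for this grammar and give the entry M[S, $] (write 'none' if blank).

S -> K

FIRST(A): from A->λ we get {λ}. So FIRST(A) = {λ}.
FIRST(K): from K->λ we get {λ}. So FIRST(K) = {λ}.
FIRST(H): from H->λ we get {λ}. So FIRST(H) = {λ}.
FIRST(S): from S->A else H we get {else}; from S->K we get {λ}; from S->num num we get {num}. So FIRST(S) = {λ, else, num}.
FOLLOW(S) includes $ since S is the start symbol.
FOLLOW(S): S appears on no right-hand side. Thus FOLLOW(S) = {$}.
For S -> A else H: FIRST(A else H) = {else}, so it goes in M[S, t] for t ∈ {else}.
For S -> K: FIRST(K) = {λ}, so it goes in M[S, t] for t ∈ {}; since λ ∈ FIRST, also for every t ∈ FOLLOW(S) = {$}.
For S -> num num: FIRST(num num) = {num}, so it goes in M[S, t] for t ∈ {num}.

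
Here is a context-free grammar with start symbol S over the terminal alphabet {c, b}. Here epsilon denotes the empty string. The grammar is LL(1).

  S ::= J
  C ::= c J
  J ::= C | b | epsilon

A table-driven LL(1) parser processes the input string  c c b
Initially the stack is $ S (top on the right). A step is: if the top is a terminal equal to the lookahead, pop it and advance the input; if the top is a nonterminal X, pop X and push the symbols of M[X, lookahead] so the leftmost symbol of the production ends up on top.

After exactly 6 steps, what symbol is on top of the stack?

c

step 1: stack=$ S  input=c c b $  — expand S ::= J
step 2: stack=$ J  input=c c b $  — expand J ::= C
step 3: stack=$ C  input=c c b $  — expand C ::= c J
step 4: stack=$ J c  input=c c b $  — match c
step 5: stack=$ J  input=c b $  — expand J ::= C
step 6: stack=$ C  input=c b $  — expand C ::= c J
Stack after step 6: $ J c (top = c).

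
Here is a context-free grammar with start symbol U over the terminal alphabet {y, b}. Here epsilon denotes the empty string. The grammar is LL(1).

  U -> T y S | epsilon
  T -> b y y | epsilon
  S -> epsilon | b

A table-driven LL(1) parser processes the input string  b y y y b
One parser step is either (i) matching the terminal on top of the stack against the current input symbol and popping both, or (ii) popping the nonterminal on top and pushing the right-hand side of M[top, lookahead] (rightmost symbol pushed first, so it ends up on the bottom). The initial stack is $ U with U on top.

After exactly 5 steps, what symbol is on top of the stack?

     Stack        Input        Action
  1  $ U          b y y y b $  expand U -> T y S
  2  $ S y T      b y y y b $  expand T -> b y y
  3  $ S y y y b  b y y y b $  match b
  4  $ S y y y    y y y b $    match y
  5  $ S y y      y y b $      match y
Stack after step 5: $ S y (top = y).

y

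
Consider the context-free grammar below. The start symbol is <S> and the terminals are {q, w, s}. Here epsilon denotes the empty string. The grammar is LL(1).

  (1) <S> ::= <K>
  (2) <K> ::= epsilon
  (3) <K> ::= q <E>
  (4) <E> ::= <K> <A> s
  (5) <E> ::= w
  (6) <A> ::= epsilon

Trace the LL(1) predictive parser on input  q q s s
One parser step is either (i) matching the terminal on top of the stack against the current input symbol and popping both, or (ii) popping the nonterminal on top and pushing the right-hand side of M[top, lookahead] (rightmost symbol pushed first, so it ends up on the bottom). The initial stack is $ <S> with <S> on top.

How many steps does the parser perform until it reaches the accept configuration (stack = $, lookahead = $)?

12

step 1: stack=$ <S>  input=q q s s $  — expand <S> ::= <K>
step 2: stack=$ <K>  input=q q s s $  — expand <K> ::= q <E>
step 3: stack=$ <E> q  input=q q s s $  — match q
step 4: stack=$ <E>  input=q s s $  — expand <E> ::= <K> <A> s
step 5: stack=$ s <A> <K>  input=q s s $  — expand <K> ::= q <E>
step 6: stack=$ s <A> <E> q  input=q s s $  — match q
step 7: stack=$ s <A> <E>  input=s s $  — expand <E> ::= <K> <A> s
step 8: stack=$ s <A> s <A> <K>  input=s s $  — expand <K> ::= epsilon
step 9: stack=$ s <A> s <A>  input=s s $  — expand <A> ::= epsilon
step 10: stack=$ s <A> s  input=s s $  — match s
step 11: stack=$ s <A>  input=s $  — expand <A> ::= epsilon
step 12: stack=$ s  input=s $  — match s
Accept reached after 12 steps.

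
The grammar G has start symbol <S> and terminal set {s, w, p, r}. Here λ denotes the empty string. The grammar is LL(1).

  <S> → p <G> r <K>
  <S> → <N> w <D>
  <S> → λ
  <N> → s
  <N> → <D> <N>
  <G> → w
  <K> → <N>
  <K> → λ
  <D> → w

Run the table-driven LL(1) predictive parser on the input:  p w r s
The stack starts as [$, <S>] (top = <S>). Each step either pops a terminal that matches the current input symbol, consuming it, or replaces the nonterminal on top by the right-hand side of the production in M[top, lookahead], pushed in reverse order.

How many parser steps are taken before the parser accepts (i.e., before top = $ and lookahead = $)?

     Stack          Input      Action
  1  $ <S>          p w r s $  expand <S> → p <G> r <K>
  2  $ <K> r <G> p  p w r s $  match p
  3  $ <K> r <G>    w r s $    expand <G> → w
  4  $ <K> r w      w r s $    match w
  5  $ <K> r        r s $      match r
  6  $ <K>          s $        expand <K> → <N>
  7  $ <N>          s $        expand <N> → s
  8  $ s            s $        match s
Accept reached after 8 steps.

8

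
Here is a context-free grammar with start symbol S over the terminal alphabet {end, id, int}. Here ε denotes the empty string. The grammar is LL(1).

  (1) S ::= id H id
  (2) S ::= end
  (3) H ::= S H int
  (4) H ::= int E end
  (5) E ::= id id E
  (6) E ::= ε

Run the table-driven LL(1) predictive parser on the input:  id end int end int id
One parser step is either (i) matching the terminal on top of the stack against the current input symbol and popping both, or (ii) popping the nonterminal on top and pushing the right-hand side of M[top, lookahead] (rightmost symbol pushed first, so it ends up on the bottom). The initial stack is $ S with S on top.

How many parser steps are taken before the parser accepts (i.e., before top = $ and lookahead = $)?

      Stack               Input                    Action
   1  $ S                 id end int end int id $  expand S ::= id H id
   2  $ id H id           id end int end int id $  match id
   3  $ id H              end int end int id $     expand H ::= S H int
   4  $ id int H S        end int end int id $     expand S ::= end
   5  $ id int H end      end int end int id $     match end
   6  $ id int H          int end int id $         expand H ::= int E end
   7  $ id int end E int  int end int id $         match int
   8  $ id int end E      end int id $             expand E ::= ε
   9  $ id int end        end int id $             match end
  10  $ id int            int id $                 match int
  11  $ id                id $                     match id
Accept reached after 11 steps.

11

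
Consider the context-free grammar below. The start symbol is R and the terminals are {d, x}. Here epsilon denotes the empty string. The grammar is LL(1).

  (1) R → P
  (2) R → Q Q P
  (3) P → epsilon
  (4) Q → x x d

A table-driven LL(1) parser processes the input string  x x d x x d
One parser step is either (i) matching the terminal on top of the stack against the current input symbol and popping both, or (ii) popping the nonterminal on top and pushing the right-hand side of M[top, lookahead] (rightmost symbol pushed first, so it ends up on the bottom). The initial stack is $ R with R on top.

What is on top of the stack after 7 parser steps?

x

     Stack        Input          Action
  1  $ R          x x d x x d $  expand R → Q Q P
  2  $ P Q Q      x x d x x d $  expand Q → x x d
  3  $ P Q d x x  x x d x x d $  match x
  4  $ P Q d x    x d x x d $    match x
  5  $ P Q d      d x x d $      match d
  6  $ P Q        x x d $        expand Q → x x d
  7  $ P d x x    x x d $        match x
Stack after step 7: $ P d x (top = x).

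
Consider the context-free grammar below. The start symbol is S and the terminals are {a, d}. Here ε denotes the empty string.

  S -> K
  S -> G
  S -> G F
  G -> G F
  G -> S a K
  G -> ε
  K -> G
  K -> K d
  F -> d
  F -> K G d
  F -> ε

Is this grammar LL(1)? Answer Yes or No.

No

FIRST(S) = {ε, a, d}
FIRST(G) = {ε, a, d}
FIRST(K) = {ε, a, d}
FIRST(F) = {ε, a, d}
FOLLOW(S) = {$, a}
FOLLOW(G) = {$, a, d}
FOLLOW(K) = {$, a, d}
FOLLOW(F) = {$, a, d}
Cell M[F, a] receives both F -> K G d and F -> ε — the grammar is not LL(1).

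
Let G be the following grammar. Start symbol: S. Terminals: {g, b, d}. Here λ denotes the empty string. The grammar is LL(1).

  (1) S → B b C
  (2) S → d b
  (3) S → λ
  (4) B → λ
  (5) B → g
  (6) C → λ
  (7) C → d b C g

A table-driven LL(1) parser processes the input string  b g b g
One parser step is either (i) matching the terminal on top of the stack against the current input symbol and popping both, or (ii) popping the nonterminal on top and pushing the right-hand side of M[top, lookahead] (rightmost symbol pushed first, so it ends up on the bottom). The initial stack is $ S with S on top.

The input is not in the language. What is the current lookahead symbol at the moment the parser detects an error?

     Stack    Input      Action
  1  $ S      b g b g $  expand S → B b C
  2  $ C b B  b g b g $  expand B → λ
  3  $ C b    b g b g $  match b
  4  $ C      g b g $    expand C → λ
  5  $        g b g $    error: stack empty but input remains

g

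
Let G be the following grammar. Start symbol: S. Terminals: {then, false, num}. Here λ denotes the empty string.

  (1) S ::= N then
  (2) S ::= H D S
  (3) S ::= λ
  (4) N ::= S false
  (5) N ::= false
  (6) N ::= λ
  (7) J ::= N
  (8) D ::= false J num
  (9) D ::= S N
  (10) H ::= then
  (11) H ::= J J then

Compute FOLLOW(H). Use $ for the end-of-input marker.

{$, false, then}

FIRST(S): from S::=N then we get {false, then}; from S::=H D S we get {false, then}; from S::=λ we get {λ}. So FIRST(S) = {λ, false, then}.
FIRST(N): from N::=S false we get {false, then}; from N::=false we get {false}; from N::=λ we get {λ}. So FIRST(N) = {λ, false, then}.
FIRST(J): from J::=N we get {λ, false, then}. So FIRST(J) = {λ, false, then}.
FIRST(D): from D::=false J num we get {false}; from D::=S N we get {λ, false, then}. So FIRST(D) = {λ, false, then}.
FIRST(H): from H::=then we get {then}; from H::=J J then we get {false, then}. So FIRST(H) = {false, then}.
FOLLOW(S) includes $ since S is the start symbol.
FOLLOW(J): in D::=false J num, J is followed by num with FIRST {num}; in H::=J J then (occurrence 1), J is followed by J then with FIRST {false, then}; in H::=J J then (occurrence 2), J is followed by then with FIRST {then}. Thus FOLLOW(J) = {false, num, then}.
FOLLOW(S): in S::=H D S, the suffix after S is empty (adds nothing new); in N::=S false, S is followed by false with FIRST {false}; in D::=S N, S is followed by N with FIRST {λ, false, then}; in D::=S N, the suffix after S is nullable, so FOLLOW(S) ⊇ FOLLOW(D) = {$, false, then}. Thus FOLLOW(S) = {$, false, then}.
FOLLOW(D): in S::=H D S, D is followed by S with FIRST {λ, false, then}; in S::=H D S, the suffix after D is nullable, so FOLLOW(D) ⊇ FOLLOW(S) = {$, false, then}. Thus FOLLOW(D) = {$, false, then}.
FOLLOW(N): in S::=N then, N is followed by then with FIRST {then}; in J::=N, the suffix after N is empty, so FOLLOW(N) ⊇ FOLLOW(J) = {false, num, then}; in D::=S N, the suffix after N is empty, so FOLLOW(N) ⊇ FOLLOW(D) = {$, false, then}. Thus FOLLOW(N) = {$, false, num, then}.
FOLLOW(H): in S::=H D S, H is followed by D S with FIRST {λ, false, then}; in S::=H D S, the suffix after H is nullable, so FOLLOW(H) ⊇ FOLLOW(S) = {$, false, then}. Thus FOLLOW(H) = {$, false, then}.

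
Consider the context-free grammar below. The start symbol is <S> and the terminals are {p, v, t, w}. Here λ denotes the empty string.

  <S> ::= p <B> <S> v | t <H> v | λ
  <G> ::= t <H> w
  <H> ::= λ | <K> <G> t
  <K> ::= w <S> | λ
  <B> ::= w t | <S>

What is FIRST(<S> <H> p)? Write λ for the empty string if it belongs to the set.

FIRST(<S>) = {λ, p, t}
FIRST(<G>) = {t}
FIRST(<K>) = {λ, w}
FIRST(<H>) = {λ, t, w}  (via <K> <G> t)
FIRST(<B>) = {λ, p, t, w}  (via <S>)
FIRST(<S> <H> p): take FIRST of each symbol in turn, carrying on past any symbol whose FIRST contains λ; result {p, t, w}.

{p, t, w}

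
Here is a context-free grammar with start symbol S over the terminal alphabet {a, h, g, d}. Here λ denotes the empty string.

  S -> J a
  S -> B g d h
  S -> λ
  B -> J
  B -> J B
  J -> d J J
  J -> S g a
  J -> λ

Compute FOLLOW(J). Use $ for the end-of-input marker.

{a, d, g}

FIRST(S): from S->J a we get {a, d, g}; from S->B g d h we get {a, d, g}; from S->λ we get {λ}. So FIRST(S) = {λ, a, d, g}.
FIRST(J): from J->d J J we get {d}; from J->S g a we get {a, d, g}; from J->λ we get {λ}. So FIRST(J) = {λ, a, d, g}.
FIRST(B): from B->J we get {λ, a, d, g}; from B->J B we get {λ, a, d, g}. So FIRST(B) = {λ, a, d, g}.
FOLLOW(S) includes $ since S is the start symbol.
FOLLOW(S): in J->S g a, S is followed by g a with FIRST {g}. Thus FOLLOW(S) = {$, g}.
FOLLOW(B): in S->B g d h, B is followed by g d h with FIRST {g}; in B->J B, the suffix after B is empty (adds nothing new). Thus FOLLOW(B) = {g}.
FOLLOW(J): in S->J a, J is followed by a with FIRST {a}; in B->J, the suffix after J is empty, so FOLLOW(J) ⊇ FOLLOW(B) = {g}; in B->J B, J is followed by B with FIRST {λ, a, d, g}; in B->J B, the suffix after J is nullable, so FOLLOW(J) ⊇ FOLLOW(B) = {g}; in J->d J J (occurrence 1), J is followed by J with FIRST {λ, a, d, g}; in J->d J J (occurrence 1), the suffix after J is nullable (adds nothing new); in J->d J J (occurrence 2), the suffix after J is empty (adds nothing new). Thus FOLLOW(J) = {a, d, g}.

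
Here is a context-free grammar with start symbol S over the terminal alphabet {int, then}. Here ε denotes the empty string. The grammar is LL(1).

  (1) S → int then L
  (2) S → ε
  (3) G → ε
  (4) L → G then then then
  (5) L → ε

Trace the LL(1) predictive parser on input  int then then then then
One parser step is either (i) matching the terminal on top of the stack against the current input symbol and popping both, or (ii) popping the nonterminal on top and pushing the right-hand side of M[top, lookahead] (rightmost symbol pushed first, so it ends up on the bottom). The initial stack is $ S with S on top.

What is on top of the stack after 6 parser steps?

then

     Stack               Input                      Action
  1  $ S                 int then then then then $  expand S → int then L
  2  $ L then int        int then then then then $  match int
  3  $ L then            then then then then $      match then
  4  $ L                 then then then $           expand L → G then then then
  5  $ then then then G  then then then $           expand G → ε
  6  $ then then then    then then then $           match then
Stack after step 6: $ then then (top = then).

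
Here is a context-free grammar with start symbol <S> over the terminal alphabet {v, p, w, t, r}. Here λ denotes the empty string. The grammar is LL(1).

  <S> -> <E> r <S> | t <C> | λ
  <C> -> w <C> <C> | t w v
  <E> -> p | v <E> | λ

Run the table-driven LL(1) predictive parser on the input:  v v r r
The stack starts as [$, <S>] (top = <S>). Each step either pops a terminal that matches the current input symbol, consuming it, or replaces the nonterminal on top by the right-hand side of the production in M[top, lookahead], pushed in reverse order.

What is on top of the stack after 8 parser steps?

<E>

     Stack          Input      Action
  1  $ <S>          v v r r $  expand <S> -> <E> r <S>
  2  $ <S> r <E>    v v r r $  expand <E> -> v <E>
  3  $ <S> r <E> v  v v r r $  match v
  4  $ <S> r <E>    v r r $    expand <E> -> v <E>
  5  $ <S> r <E> v  v r r $    match v
  6  $ <S> r <E>    r r $      expand <E> -> λ
  7  $ <S> r        r r $      match r
  8  $ <S>          r $        expand <S> -> <E> r <S>
Stack after step 8: $ <S> r <E> (top = <E>).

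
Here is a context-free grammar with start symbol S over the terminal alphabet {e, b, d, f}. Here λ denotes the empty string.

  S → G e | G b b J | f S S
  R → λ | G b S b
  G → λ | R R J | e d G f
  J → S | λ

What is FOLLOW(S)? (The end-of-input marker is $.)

{$, b, e, f}

FIRST(S) = {b, e, f}  (via G e, G b b J)
FIRST(J) = {λ, b, e, f}  (via S)
FIRST(R) = {λ, b, e, f}  (via G b S b)
FIRST(G) = {λ, b, e, f}  (via R R J)
FOLLOW(S) includes $ since S is the start symbol.
FOLLOW(G): in S→G e, G is followed by e with FIRST {e}; in S→G b b J, G is followed by b b J with FIRST {b}; in R→G b S b, G is followed by b S b with FIRST {b}; in G→e d G f, G is followed by f with FIRST {f}. Thus FOLLOW(G) = {b, e, f}.
FOLLOW(R): in G→R R J (occurrence 1), R is followed by R J with FIRST {λ, b, e, f}; in G→R R J (occurrence 1), the suffix after R is nullable, so FOLLOW(R) ⊇ FOLLOW(G) = {b, e, f}; in G→R R J (occurrence 2), R is followed by J with FIRST {λ, b, e, f}; in G→R R J (occurrence 2), the suffix after R is nullable, so FOLLOW(R) ⊇ FOLLOW(G) = {b, e, f}. Thus FOLLOW(R) = {b, e, f}.
FOLLOW(S): in S→f S S (occurrence 1), S is followed by S with FIRST {b, e, f}; in S→f S S (occurrence 2), the suffix after S is empty (adds nothing new); in R→G b S b, S is followed by b with FIRST {b}; in J→S, the suffix after S is empty, so FOLLOW(S) ⊇ FOLLOW(J) = {$, b, e, f}. Thus FOLLOW(S) = {$, b, e, f}.
FOLLOW(J): in S→G b b J, the suffix after J is empty, so FOLLOW(J) ⊇ FOLLOW(S) = {$, b, e, f}; in G→R R J, the suffix after J is empty, so FOLLOW(J) ⊇ FOLLOW(G) = {b, e, f}. Thus FOLLOW(J) = {$, b, e, f}.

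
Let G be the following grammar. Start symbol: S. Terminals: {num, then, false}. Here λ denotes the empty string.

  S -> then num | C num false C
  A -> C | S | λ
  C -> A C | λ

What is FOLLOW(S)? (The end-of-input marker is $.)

FIRST(S): from S->then num we get {then}; from S->C num false C we get {num, then}. So FIRST(S) = {num, then}.
FIRST(A): from A->C we get {λ, num, then}; from A->S we get {num, then}; from A->λ we get {λ}. So FIRST(A) = {λ, num, then}.
FIRST(C): from C->A C we get {λ, num, then}; from C->λ we get {λ}. So FIRST(C) = {λ, num, then}.
FOLLOW(S) includes $ since S is the start symbol.
FOLLOW(S): in A->S, the suffix after S is empty, so FOLLOW(S) ⊇ FOLLOW(A) = {$, num, then}. Thus FOLLOW(S) = {$, num, then}.
FOLLOW(A): in C->A C, A is followed by C with FIRST {λ, num, then}; in C->A C, the suffix after A is nullable, so FOLLOW(A) ⊇ FOLLOW(C) = {$, num, then}. Thus FOLLOW(A) = {$, num, then}.
FOLLOW(C): in S->C num false C (occurrence 1), C is followed by num false C with FIRST {num}; in S->C num false C (occurrence 2), the suffix after C is empty, so FOLLOW(C) ⊇ FOLLOW(S) = {$, num, then}; in A->C, the suffix after C is empty, so FOLLOW(C) ⊇ FOLLOW(A) = {$, num, then}; in C->A C, the suffix after C is empty (adds nothing new). Thus FOLLOW(C) = {$, num, then}.

{$, num, then}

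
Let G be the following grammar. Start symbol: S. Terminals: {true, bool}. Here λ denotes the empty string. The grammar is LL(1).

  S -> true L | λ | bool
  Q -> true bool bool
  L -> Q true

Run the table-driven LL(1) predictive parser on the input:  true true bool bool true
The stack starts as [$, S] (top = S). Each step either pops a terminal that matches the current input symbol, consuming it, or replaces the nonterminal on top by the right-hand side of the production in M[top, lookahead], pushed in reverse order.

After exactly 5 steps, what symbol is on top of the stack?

step 1: stack=$ S  input=true true bool bool true $  — expand S -> true L
step 2: stack=$ L true  input=true true bool bool true $  — match true
step 3: stack=$ L  input=true bool bool true $  — expand L -> Q true
step 4: stack=$ true Q  input=true bool bool true $  — expand Q -> true bool bool
step 5: stack=$ true bool bool true  input=true bool bool true $  — match true
Stack after step 5: $ true bool bool (top = bool).

bool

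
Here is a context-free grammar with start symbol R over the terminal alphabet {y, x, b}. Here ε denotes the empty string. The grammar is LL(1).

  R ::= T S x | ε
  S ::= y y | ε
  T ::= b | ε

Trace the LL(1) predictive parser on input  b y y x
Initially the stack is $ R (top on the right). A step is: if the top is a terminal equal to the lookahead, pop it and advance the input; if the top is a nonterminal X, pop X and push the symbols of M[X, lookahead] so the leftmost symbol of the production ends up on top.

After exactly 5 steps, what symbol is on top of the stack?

y

     Stack    Input      Action
  1  $ R      b y y x $  expand R ::= T S x
  2  $ x S T  b y y x $  expand T ::= b
  3  $ x S b  b y y x $  match b
  4  $ x S    y y x $    expand S ::= y y
  5  $ x y y  y y x $    match y
Stack after step 5: $ x y (top = y).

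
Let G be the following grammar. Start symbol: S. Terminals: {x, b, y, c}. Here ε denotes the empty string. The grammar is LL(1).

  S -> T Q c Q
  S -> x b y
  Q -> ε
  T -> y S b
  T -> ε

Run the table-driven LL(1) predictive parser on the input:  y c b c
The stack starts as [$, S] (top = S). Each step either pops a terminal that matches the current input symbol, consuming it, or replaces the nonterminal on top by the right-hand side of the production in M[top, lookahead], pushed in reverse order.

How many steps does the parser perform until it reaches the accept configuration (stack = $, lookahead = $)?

      Stack              Input      Action
   1  $ S                y c b c $  expand S -> T Q c Q
   2  $ Q c Q T          y c b c $  expand T -> y S b
   3  $ Q c Q b S y      y c b c $  match y
   4  $ Q c Q b S        c b c $    expand S -> T Q c Q
   5  $ Q c Q b Q c Q T  c b c $    expand T -> ε
   6  $ Q c Q b Q c Q    c b c $    expand Q -> ε
   7  $ Q c Q b Q c      c b c $    match c
   8  $ Q c Q b Q        b c $      expand Q -> ε
   9  $ Q c Q b          b c $      match b
  10  $ Q c Q            c $        expand Q -> ε
  11  $ Q c              c $        match c
  12  $ Q                $          expand Q -> ε
Accept reached after 12 steps.

12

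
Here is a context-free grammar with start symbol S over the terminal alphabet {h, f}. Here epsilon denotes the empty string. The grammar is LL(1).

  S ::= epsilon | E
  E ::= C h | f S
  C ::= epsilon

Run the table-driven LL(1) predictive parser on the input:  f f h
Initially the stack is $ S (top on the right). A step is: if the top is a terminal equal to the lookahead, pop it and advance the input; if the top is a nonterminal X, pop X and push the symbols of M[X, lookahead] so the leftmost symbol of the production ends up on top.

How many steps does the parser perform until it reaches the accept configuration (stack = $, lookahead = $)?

step 1: stack=$ S  input=f f h $  — expand S ::= E
step 2: stack=$ E  input=f f h $  — expand E ::= f S
step 3: stack=$ S f  input=f f h $  — match f
step 4: stack=$ S  input=f h $  — expand S ::= E
step 5: stack=$ E  input=f h $  — expand E ::= f S
step 6: stack=$ S f  input=f h $  — match f
step 7: stack=$ S  input=h $  — expand S ::= E
step 8: stack=$ E  input=h $  — expand E ::= C h
step 9: stack=$ h C  input=h $  — expand C ::= epsilon
step 10: stack=$ h  input=h $  — match h
Accept reached after 10 steps.

10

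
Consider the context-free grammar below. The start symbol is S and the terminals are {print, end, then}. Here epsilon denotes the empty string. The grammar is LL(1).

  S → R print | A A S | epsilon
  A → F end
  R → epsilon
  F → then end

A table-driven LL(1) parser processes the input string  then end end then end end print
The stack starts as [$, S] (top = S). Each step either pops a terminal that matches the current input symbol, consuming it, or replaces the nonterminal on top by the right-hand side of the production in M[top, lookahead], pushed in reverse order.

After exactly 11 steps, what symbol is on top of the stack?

step 1: stack=$ S  input=then end end then end end print $  — expand S → A A S
step 2: stack=$ S A A  input=then end end then end end print $  — expand A → F end
step 3: stack=$ S A end F  input=then end end then end end print $  — expand F → then end
step 4: stack=$ S A end end then  input=then end end then end end print $  — match then
step 5: stack=$ S A end end  input=end end then end end print $  — match end
step 6: stack=$ S A end  input=end then end end print $  — match end
step 7: stack=$ S A  input=then end end print $  — expand A → F end
step 8: stack=$ S end F  input=then end end print $  — expand F → then end
step 9: stack=$ S end end then  input=then end end print $  — match then
step 10: stack=$ S end end  input=end end print $  — match end
step 11: stack=$ S end  input=end print $  — match end
Stack after step 11: $ S (top = S).

S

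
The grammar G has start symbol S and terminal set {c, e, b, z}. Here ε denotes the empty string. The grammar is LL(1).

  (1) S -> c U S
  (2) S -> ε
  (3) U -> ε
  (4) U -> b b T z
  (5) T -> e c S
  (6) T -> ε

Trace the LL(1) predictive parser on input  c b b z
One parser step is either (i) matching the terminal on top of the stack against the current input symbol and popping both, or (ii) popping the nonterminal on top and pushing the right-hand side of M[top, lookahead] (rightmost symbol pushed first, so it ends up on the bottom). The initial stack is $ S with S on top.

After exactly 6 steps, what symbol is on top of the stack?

step 1: stack=$ S  input=c b b z $  — expand S -> c U S
step 2: stack=$ S U c  input=c b b z $  — match c
step 3: stack=$ S U  input=b b z $  — expand U -> b b T z
step 4: stack=$ S z T b b  input=b b z $  — match b
step 5: stack=$ S z T b  input=b z $  — match b
step 6: stack=$ S z T  input=z $  — expand T -> ε
Stack after step 6: $ S z (top = z).

z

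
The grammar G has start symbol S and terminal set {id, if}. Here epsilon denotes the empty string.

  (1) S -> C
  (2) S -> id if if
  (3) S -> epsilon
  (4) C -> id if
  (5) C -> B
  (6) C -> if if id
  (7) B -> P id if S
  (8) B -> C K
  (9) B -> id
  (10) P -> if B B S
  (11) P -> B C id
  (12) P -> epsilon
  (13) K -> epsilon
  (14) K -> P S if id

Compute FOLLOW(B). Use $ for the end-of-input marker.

{$, id, if}

FIRST(S): from S->C we get {id, if}; from S->id if if we get {id}; from S->epsilon we get {epsilon}. So FIRST(S) = {epsilon, id, if}.
FIRST(C): from C->id if we get {id}; from C->B we get {id, if}; from C->if if id we get {if}. So FIRST(C) = {id, if}.
FIRST(B): from B->P id if S we get {id, if}; from B->C K we get {id, if}; from B->id we get {id}. So FIRST(B) = {id, if}.
FIRST(P): from P->if B B S we get {if}; from P->B C id we get {id, if}; from P->epsilon we get {epsilon}. So FIRST(P) = {epsilon, id, if}.
FIRST(K): from K->epsilon we get {epsilon}; from K->P S if id we get {id, if}. So FIRST(K) = {epsilon, id, if}.
FOLLOW(S) includes $ since S is the start symbol.
FOLLOW(P): in B->P id if S, P is followed by id if S with FIRST {id}; in K->P S if id, P is followed by S if id with FIRST {id, if}. Thus FOLLOW(P) = {id, if}.
FOLLOW(S): in B->P id if S, the suffix after S is empty, so FOLLOW(S) ⊇ FOLLOW(B) = {$, id, if}; in P->if B B S, the suffix after S is empty, so FOLLOW(S) ⊇ FOLLOW(P) = {id, if}; in K->P S if id, S is followed by if id with FIRST {if}. Thus FOLLOW(S) = {$, id, if}.
FOLLOW(C): in S->C, the suffix after C is empty, so FOLLOW(C) ⊇ FOLLOW(S) = {$, id, if}; in B->C K, C is followed by K with FIRST {epsilon, id, if}; in B->C K, the suffix after C is nullable, so FOLLOW(C) ⊇ FOLLOW(B) = {$, id, if}; in P->B C id, C is followed by id with FIRST {id}. Thus FOLLOW(C) = {$, id, if}.
FOLLOW(B): in C->B, the suffix after B is empty, so FOLLOW(B) ⊇ FOLLOW(C) = {$, id, if}; in P->if B B S (occurrence 1), B is followed by B S with FIRST {id, if}; in P->if B B S (occurrence 2), B is followed by S with FIRST {epsilon, id, if}; in P->if B B S (occurrence 2), the suffix after B is nullable, so FOLLOW(B) ⊇ FOLLOW(P) = {id, if}; in P->B C id, B is followed by C id with FIRST {id, if}. Thus FOLLOW(B) = {$, id, if}.
FOLLOW(K): in B->C K, the suffix after K is empty, so FOLLOW(K) ⊇ FOLLOW(B) = {$, id, if}. Thus FOLLOW(K) = {$, id, if}.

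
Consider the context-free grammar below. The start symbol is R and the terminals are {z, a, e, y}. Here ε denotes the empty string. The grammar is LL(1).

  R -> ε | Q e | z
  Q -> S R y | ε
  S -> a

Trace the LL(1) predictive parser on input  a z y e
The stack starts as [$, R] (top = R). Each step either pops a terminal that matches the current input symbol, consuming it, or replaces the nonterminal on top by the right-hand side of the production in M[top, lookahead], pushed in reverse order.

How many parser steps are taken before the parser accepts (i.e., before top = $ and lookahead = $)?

8

     Stack      Input      Action
  1  $ R        a z y e $  expand R -> Q e
  2  $ e Q      a z y e $  expand Q -> S R y
  3  $ e y R S  a z y e $  expand S -> a
  4  $ e y R a  a z y e $  match a
  5  $ e y R    z y e $    expand R -> z
  6  $ e y z    z y e $    match z
  7  $ e y      y e $      match y
  8  $ e        e $        match e
Accept reached after 8 steps.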